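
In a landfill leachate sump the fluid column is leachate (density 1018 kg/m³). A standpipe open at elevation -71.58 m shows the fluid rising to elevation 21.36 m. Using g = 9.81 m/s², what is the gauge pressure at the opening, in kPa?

Pressure head ψ = h − z = 21.36 − (-71.58) = 92.94 m.
P = ρgψ = 1018 × 9.81 × 92.94 = 928153 Pa ≈ 928 kPa.

P ≈ 928 kPa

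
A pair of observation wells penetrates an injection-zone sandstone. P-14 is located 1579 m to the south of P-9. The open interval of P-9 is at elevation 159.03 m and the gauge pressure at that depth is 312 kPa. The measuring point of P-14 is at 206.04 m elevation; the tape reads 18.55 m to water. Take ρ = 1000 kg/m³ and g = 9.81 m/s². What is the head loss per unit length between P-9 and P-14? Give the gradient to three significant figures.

i ≈ 0.00212 m/m

Pressure head at P-9: ψ = P/(ρg) = 312×1000 / (1000 × 9.81) = 31.80 m.
Total head at P-9: h = z + ψ = 159.03 + 31.80 = 190.83 m.
Total head at P-14: h = 206.04 − 18.55 = 187.49 m.
Head difference: h(P-9) − h(P-14) = 190.83 − 187.49 = 3.34 m.
Hydraulic gradient: i = |Δh| / L = 3.34 / 1579 = 0.00212.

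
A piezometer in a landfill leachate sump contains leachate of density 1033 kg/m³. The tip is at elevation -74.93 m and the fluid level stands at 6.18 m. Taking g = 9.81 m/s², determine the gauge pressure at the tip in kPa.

P ≈ 822 kPa

Pressure head ψ = h − z = 6.18 − (-74.93) = 81.11 m.
P = ρgψ = 1033 × 9.81 × 81.11 = 821947 Pa ≈ 822 kPa.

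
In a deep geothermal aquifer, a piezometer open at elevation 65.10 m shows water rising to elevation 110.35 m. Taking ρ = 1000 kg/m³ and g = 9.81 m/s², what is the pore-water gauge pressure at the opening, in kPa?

Pressure head ψ = h − z = 110.35 − 65.10 = 45.25 m.
P = ρgψ = 1000 × 9.81 × 45.25 = 443902 Pa ≈ 444 kPa.

P ≈ 444 kPa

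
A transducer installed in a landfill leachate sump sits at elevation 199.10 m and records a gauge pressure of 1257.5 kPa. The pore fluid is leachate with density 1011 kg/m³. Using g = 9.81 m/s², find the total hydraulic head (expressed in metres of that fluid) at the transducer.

ψ = P/(ρg) = 1257.5×1000 / (1011 × 9.81) = 126.79 m.
h = z + ψ = 199.10 + 126.79 = 325.89 m.

h ≈ 325.89 m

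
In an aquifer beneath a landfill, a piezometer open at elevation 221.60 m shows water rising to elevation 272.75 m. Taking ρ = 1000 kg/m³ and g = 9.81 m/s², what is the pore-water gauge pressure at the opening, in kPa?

Pressure head ψ = h − z = 272.75 − 221.60 = 51.15 m.
P = ρgψ = 1000 × 9.81 × 51.15 = 501782 Pa ≈ 502 kPa.

P ≈ 502 kPa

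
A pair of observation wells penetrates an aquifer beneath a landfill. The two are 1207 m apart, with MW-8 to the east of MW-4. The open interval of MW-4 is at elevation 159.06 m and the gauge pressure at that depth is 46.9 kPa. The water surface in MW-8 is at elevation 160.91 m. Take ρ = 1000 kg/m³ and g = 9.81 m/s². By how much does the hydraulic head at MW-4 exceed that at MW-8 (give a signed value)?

Δh ≈ 2.93 m

Pressure head at MW-4: ψ = P/(ρg) = 46.9×1000 / (1000 × 9.81) = 4.78 m.
Total head at MW-4: h = z + ψ = 159.06 + 4.78 = 163.84 m.
Total head at MW-8: h = 160.91 m (water level in the piezometer is the total head).
Head difference: h(MW-4) − h(MW-8) = 163.84 − 160.91 = 2.93 m.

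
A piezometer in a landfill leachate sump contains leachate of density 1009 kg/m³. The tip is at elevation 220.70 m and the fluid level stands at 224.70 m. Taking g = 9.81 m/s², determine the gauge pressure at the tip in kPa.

P ≈ 39.6 kPa

Pressure head ψ = h − z = 224.70 − 220.70 = 4.00 m.
P = ρgψ = 1009 × 9.81 × 4.00 = 39593 Pa ≈ 39.6 kPa.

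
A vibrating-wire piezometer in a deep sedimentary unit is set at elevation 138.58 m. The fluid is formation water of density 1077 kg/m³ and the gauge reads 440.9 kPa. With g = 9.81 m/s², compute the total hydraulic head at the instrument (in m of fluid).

ψ = P/(ρg) = 440.9×1000 / (1077 × 9.81) = 41.73 m.
h = z + ψ = 138.58 + 41.73 = 180.31 m.

h ≈ 180.31 m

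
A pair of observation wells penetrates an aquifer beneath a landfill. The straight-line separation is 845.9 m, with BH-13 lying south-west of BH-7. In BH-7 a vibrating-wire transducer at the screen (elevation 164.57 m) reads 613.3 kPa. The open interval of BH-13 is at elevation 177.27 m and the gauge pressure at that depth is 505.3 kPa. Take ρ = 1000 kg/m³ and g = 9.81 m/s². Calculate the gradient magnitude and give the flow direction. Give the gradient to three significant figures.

i ≈ 0.00200; groundwater flows toward the north-east

Pressure head at BH-7: ψ = P/(ρg) = 613.3×1000 / (1000 × 9.81) = 62.52 m.
Total head at BH-7: h = z + ψ = 164.57 + 62.52 = 227.09 m.
Pressure head at BH-13: ψ = P/(ρg) = 505.3×1000 / (1000 × 9.81) = 51.51 m.
Total head at BH-13: h = z + ψ = 177.27 + 51.51 = 228.78 m.
Head difference: h(BH-7) − h(BH-13) = 227.09 − 228.78 = -1.69 m.
Hydraulic gradient: i = |Δh| / L = 1.69 / 845.9 = 0.00200.
Flow is from higher to lower head: from BH-13 toward BH-7, i.e. toward the north-east.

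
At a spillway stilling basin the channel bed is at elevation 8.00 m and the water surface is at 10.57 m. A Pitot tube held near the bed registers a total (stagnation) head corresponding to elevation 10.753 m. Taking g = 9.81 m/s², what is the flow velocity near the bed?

Near the bed, under hydrostatic conditions, the piezometric head (z + ψ) equals the free-surface elevation, 10.57 m.
Velocity head = total − piezometric = 10.753 − 10.57 = 0.183 m.
v = √(2g·h_v) = √(2 × 9.81 × 0.183) = 1.89 m/s.

v ≈ 1.89 m/s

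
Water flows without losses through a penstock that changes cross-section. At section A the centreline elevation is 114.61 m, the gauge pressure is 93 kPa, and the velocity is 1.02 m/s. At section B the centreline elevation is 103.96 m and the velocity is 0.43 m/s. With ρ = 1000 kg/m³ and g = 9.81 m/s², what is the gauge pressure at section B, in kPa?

P₂ ≈ 198 kPa

Pressure head at A: ψ₁ = P₁/(ρg) = 93×1000 / (1000 × 9.81) = 9.48 m.
Velocity heads: v₁²/2g = 1.02²/19.62 = 0.053 m; v₂²/2g = 0.43²/19.62 = 0.009 m.
Total head H = z₁ + ψ₁ + v₁²/2g = 114.61 + 9.48 + 0.053 = 124.14 m.
ψ₂ = H − z₂ − v₂²/2g = 124.14 − 103.96 − 0.009 = 20.17 m.
P₂ = ρgψ₂ = 1000 × 9.81 × 20.17 ≈ 198 kPa.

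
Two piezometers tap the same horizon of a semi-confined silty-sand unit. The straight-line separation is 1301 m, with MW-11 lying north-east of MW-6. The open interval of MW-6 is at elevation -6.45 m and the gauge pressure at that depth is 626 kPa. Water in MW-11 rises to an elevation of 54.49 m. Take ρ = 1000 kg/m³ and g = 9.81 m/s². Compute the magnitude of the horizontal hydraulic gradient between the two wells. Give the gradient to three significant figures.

i ≈ 0.00221

Pressure head at MW-6: ψ = P/(ρg) = 626×1000 / (1000 × 9.81) = 63.81 m.
Total head at MW-6: h = z + ψ = -6.45 + 63.81 = 57.36 m.
Total head at MW-11: h = 54.49 m (water level in the piezometer is the total head).
Head difference: h(MW-6) − h(MW-11) = 57.36 − 54.49 = 2.87 m.
Hydraulic gradient: i = |Δh| / L = 2.87 / 1301 = 0.00221.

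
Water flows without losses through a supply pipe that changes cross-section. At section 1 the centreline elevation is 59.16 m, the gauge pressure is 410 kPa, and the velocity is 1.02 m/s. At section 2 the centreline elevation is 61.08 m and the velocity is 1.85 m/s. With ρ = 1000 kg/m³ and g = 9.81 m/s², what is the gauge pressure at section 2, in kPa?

P₂ ≈ 390 kPa

Pressure head at 1: ψ₁ = P₁/(ρg) = 410×1000 / (1000 × 9.81) = 41.79 m.
Velocity heads: v₁²/2g = 1.02²/19.62 = 0.053 m; v₂²/2g = 1.85²/19.62 = 0.174 m.
Total head H = z₁ + ψ₁ + v₁²/2g = 59.16 + 41.79 + 0.053 = 101.00 m.
ψ₂ = H − z₂ − v₂²/2g = 101.00 − 61.08 − 0.174 = 39.75 m.
P₂ = ρgψ₂ = 1000 × 9.81 × 39.75 ≈ 390 kPa.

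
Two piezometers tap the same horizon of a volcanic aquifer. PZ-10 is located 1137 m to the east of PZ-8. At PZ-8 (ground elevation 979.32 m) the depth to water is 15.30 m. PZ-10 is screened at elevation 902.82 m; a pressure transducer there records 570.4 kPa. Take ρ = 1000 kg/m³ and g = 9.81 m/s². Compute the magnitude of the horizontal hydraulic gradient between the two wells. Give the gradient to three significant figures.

i ≈ 0.00269

Total head at PZ-8: h = 979.32 − 15.30 = 964.02 m.
Pressure head at PZ-10: ψ = P/(ρg) = 570.4×1000 / (1000 × 9.81) = 58.14 m.
Total head at PZ-10: h = z + ψ = 902.82 + 58.14 = 960.96 m.
Head difference: h(PZ-8) − h(PZ-10) = 964.02 − 960.96 = 3.06 m.
Hydraulic gradient: i = |Δh| / L = 3.06 / 1137 = 0.00269.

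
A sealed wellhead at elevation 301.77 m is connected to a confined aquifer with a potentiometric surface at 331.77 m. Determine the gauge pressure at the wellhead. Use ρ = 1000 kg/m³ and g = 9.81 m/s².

Head above the cap: Δh = 331.77 − 301.77 = 30.00 m.
P = ρgΔh = 1000 × 9.81 × 30.00 = 294300 Pa ≈ 294 kPa.

P ≈ 294 kPa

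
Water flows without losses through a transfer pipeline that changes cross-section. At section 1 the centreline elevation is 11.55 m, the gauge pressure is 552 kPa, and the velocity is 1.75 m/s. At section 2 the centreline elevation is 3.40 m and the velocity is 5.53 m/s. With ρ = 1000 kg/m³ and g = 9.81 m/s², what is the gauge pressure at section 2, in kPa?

P₂ ≈ 618 kPa

Pressure head at 1: ψ₁ = P₁/(ρg) = 552×1000 / (1000 × 9.81) = 56.27 m.
Velocity heads: v₁²/2g = 1.75²/19.62 = 0.156 m; v₂²/2g = 5.53²/19.62 = 1.559 m.
Total head H = z₁ + ψ₁ + v₁²/2g = 11.55 + 56.27 + 0.156 = 67.98 m.
ψ₂ = H − z₂ − v₂²/2g = 67.98 − 3.40 − 1.559 = 63.02 m.
P₂ = ρgψ₂ = 1000 × 9.81 × 63.02 ≈ 618 kPa.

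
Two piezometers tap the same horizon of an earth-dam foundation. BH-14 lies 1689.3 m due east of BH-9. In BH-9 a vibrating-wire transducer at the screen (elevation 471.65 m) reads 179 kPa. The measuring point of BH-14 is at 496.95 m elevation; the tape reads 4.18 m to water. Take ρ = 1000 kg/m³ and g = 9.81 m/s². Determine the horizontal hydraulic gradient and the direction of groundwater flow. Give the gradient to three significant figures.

i ≈ 0.00170; groundwater flows toward the west

Pressure head at BH-9: ψ = P/(ρg) = 179×1000 / (1000 × 9.81) = 18.25 m.
Total head at BH-9: h = z + ψ = 471.65 + 18.25 = 489.90 m.
Total head at BH-14: h = 496.95 − 4.18 = 492.77 m.
Head difference: h(BH-9) − h(BH-14) = 489.90 − 492.77 = -2.87 m.
Hydraulic gradient: i = |Δh| / L = 2.87 / 1689.3 = 0.00170.
Flow is from higher to lower head: from BH-14 toward BH-9, i.e. toward the west.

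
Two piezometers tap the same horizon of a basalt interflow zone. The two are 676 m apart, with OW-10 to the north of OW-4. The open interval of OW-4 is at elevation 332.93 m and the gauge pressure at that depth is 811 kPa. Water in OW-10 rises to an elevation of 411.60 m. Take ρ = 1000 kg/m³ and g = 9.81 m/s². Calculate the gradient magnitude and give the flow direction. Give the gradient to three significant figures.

i ≈ 0.00592; groundwater flows toward the north

Pressure head at OW-4: ψ = P/(ρg) = 811×1000 / (1000 × 9.81) = 82.67 m.
Total head at OW-4: h = z + ψ = 332.93 + 82.67 = 415.60 m.
Total head at OW-10: h = 411.60 m (water level in the piezometer is the total head).
Head difference: h(OW-4) − h(OW-10) = 415.60 − 411.60 = 4.00 m.
Hydraulic gradient: i = |Δh| / L = 4.00 / 676 = 0.00592.
Flow is from higher to lower head: from OW-4 toward OW-10, i.e. toward the north.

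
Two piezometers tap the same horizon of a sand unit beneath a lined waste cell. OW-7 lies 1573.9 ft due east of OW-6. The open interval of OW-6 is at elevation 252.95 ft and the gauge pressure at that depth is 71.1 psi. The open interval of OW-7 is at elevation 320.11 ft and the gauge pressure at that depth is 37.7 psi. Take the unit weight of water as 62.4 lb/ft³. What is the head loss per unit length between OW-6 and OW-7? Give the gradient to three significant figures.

i ≈ 0.00630 ft/ft

Pressure head at OW-6: ψ = 144·P/γ = 144 × 71.1 / 62.4 = 164.08 ft.
Total head at OW-6: h = z + ψ = 252.95 + 164.08 = 417.03 ft.
Pressure head at OW-7: ψ = 144·P/γ = 144 × 37.7 / 62.4 = 87.00 ft.
Total head at OW-7: h = z + ψ = 320.11 + 87.00 = 407.11 ft.
Head difference: h(OW-6) − h(OW-7) = 417.03 − 407.11 = 9.92 ft.
Hydraulic gradient: i = |Δh| / L = 9.92 / 1573.9 = 0.00630.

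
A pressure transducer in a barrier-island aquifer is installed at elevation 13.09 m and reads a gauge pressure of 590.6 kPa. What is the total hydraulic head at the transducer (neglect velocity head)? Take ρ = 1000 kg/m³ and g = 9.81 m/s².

h ≈ 73.29 m

ψ = P/(ρg) = 590.6×1000 / (1000 × 9.81) = 60.20 m.
h = z + ψ = 13.09 + 60.20 = 73.29 m.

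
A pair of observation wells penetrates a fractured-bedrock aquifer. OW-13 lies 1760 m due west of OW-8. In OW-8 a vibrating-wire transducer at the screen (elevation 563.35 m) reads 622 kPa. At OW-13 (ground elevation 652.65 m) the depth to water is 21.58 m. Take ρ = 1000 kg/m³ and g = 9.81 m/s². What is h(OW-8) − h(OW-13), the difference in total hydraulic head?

Δh ≈ -4.32 m

Pressure head at OW-8: ψ = P/(ρg) = 622×1000 / (1000 × 9.81) = 63.40 m.
Total head at OW-8: h = z + ψ = 563.35 + 63.40 = 626.75 m.
Total head at OW-13: h = 652.65 − 21.58 = 631.07 m.
Head difference: h(OW-8) − h(OW-13) = 626.75 − 631.07 = -4.32 m.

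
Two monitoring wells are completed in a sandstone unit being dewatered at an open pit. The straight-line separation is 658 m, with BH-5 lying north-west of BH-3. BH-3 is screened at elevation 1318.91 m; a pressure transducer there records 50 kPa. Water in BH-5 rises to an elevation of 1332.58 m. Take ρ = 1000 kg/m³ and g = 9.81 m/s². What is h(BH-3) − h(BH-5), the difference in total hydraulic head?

Pressure head at BH-3: ψ = P/(ρg) = 50×1000 / (1000 × 9.81) = 5.10 m.
Total head at BH-3: h = z + ψ = 1318.91 + 5.10 = 1324.01 m.
Total head at BH-5: h = 1332.58 m (water level in the piezometer is the total head).
Head difference: h(BH-3) − h(BH-5) = 1324.01 − 1332.58 = -8.57 m.

Δh ≈ -8.57 m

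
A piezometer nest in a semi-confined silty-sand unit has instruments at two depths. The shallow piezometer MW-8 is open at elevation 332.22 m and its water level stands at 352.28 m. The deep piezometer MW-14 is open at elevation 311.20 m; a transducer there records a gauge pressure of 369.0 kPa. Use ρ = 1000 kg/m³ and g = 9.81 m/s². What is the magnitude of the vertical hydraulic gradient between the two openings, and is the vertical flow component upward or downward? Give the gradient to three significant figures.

Total head at MW-8: h = 352.28 m (water level in the standpipe).
Pressure head at MW-14: ψ = P/(ρg) = 369.0×1000 / (1000 × 9.81) = 37.61 m.
Total head at MW-14: h = z + ψ = 311.20 + 37.61 = 348.81 m.
Δh = h(MW-8) − h(MW-14) = 352.28 − 348.81 = 3.47 m.
Vertical separation Δz = 332.22 − 311.20 = 21.02 m.
|i_v| = |Δh| / Δz = 3.47 / 21.02 = 0.165.
Head is higher in the shallow piezometer, so vertical flow is downward (recharge condition).

|i_v| ≈ 0.165; vertical flow is downward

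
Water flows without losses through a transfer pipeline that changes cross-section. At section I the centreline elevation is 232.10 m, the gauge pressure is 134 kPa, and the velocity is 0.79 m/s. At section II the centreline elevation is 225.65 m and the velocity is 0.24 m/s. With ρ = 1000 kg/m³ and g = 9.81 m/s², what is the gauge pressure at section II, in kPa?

Pressure head at I: ψ₁ = P₁/(ρg) = 134×1000 / (1000 × 9.81) = 13.66 m.
Velocity heads: v₁²/2g = 0.79²/19.62 = 0.032 m; v₂²/2g = 0.24²/19.62 = 0.003 m.
Total head H = z₁ + ψ₁ + v₁²/2g = 232.10 + 13.66 + 0.032 = 245.79 m.
ψ₂ = H − z₂ − v₂²/2g = 245.79 − 225.65 − 0.003 = 20.14 m.
P₂ = ρgψ₂ = 1000 × 9.81 × 20.14 ≈ 198 kPa.

P₂ ≈ 198 kPa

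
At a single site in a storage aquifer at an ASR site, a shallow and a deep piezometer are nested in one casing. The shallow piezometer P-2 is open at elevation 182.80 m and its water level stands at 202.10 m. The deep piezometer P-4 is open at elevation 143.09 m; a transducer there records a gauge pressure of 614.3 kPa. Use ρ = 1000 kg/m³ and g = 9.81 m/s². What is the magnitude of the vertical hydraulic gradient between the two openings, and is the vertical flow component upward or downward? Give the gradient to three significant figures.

Total head at P-2: h = 202.10 m (water level in the standpipe).
Pressure head at P-4: ψ = P/(ρg) = 614.3×1000 / (1000 × 9.81) = 62.62 m.
Total head at P-4: h = z + ψ = 143.09 + 62.62 = 205.71 m.
Δh = h(P-2) − h(P-4) = 202.10 − 205.71 = -3.61 m.
Vertical separation Δz = 182.80 − 143.09 = 39.71 m.
|i_v| = |Δh| / Δz = 3.61 / 39.71 = 0.0909.
Head is higher in the deep piezometer, so vertical flow is upward (discharge condition).

|i_v| ≈ 0.0909; vertical flow is upward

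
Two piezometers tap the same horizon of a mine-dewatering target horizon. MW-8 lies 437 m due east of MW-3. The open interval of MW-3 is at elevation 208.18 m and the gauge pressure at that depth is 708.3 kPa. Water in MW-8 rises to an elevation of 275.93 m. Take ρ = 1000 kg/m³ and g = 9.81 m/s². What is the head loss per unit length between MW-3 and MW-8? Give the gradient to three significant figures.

i ≈ 0.0102 m/m

Pressure head at MW-3: ψ = P/(ρg) = 708.3×1000 / (1000 × 9.81) = 72.20 m.
Total head at MW-3: h = z + ψ = 208.18 + 72.20 = 280.38 m.
Total head at MW-8: h = 275.93 m (water level in the piezometer is the total head).
Head difference: h(MW-3) − h(MW-8) = 280.38 − 275.93 = 4.45 m.
Hydraulic gradient: i = |Δh| / L = 4.45 / 437 = 0.0102.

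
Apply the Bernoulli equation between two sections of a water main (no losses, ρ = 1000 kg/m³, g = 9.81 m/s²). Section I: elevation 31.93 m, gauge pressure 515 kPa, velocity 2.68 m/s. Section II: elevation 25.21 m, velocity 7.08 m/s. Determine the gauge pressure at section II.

Pressure head at I: ψ₁ = P₁/(ρg) = 515×1000 / (1000 × 9.81) = 52.50 m.
Velocity heads: v₁²/2g = 2.68²/19.62 = 0.366 m; v₂²/2g = 7.08²/19.62 = 2.555 m.
Total head H = z₁ + ψ₁ + v₁²/2g = 31.93 + 52.50 + 0.366 = 84.80 m.
ψ₂ = H − z₂ − v₂²/2g = 84.80 − 25.21 − 2.555 = 57.03 m.
P₂ = ρgψ₂ = 1000 × 9.81 × 57.03 ≈ 559 kPa.

P₂ ≈ 559 kPa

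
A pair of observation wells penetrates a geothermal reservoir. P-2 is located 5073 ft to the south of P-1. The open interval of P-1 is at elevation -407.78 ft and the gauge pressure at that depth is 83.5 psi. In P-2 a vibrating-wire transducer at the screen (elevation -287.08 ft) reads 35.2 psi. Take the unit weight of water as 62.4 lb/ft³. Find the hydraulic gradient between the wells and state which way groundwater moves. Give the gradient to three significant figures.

i ≈ 0.00182; groundwater flows toward the north

Pressure head at P-1: ψ = 144·P/γ = 144 × 83.5 / 62.4 = 192.69 ft.
Total head at P-1: h = z + ψ = -407.78 + 192.69 = -215.09 ft.
Pressure head at P-2: ψ = 144·P/γ = 144 × 35.2 / 62.4 = 81.23 ft.
Total head at P-2: h = z + ψ = -287.08 + 81.23 = -205.85 ft.
Head difference: h(P-1) − h(P-2) = -215.09 − (-205.85) = -9.24 ft.
Hydraulic gradient: i = |Δh| / L = 9.24 / 5073 = 0.00182.
Flow is from higher to lower head: from P-2 toward P-1, i.e. toward the north.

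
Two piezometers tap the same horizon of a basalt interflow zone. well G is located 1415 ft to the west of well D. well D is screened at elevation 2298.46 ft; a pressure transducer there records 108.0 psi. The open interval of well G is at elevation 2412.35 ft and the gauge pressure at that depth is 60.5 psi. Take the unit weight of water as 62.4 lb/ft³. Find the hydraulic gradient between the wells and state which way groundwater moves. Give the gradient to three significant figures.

i ≈ 0.00302; groundwater flows toward the east

Pressure head at well D: ψ = 144·P/γ = 144 × 108.0 / 62.4 = 249.23 ft.
Total head at well D: h = z + ψ = 2298.46 + 249.23 = 2547.69 ft.
Pressure head at well G: ψ = 144·P/γ = 144 × 60.5 / 62.4 = 139.62 ft.
Total head at well G: h = z + ψ = 2412.35 + 139.62 = 2551.97 ft.
Head difference: h(well D) − h(well G) = 2547.69 − 2551.97 = -4.28 ft.
Hydraulic gradient: i = |Δh| / L = 4.28 / 1415 = 0.00302.
Flow is from higher to lower head: from well G toward well D, i.e. toward the east.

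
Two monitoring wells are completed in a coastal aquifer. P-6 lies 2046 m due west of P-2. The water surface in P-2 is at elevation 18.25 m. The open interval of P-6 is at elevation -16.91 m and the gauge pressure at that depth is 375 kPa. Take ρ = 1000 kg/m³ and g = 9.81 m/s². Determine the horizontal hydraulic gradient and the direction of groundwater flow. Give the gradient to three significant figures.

Total head at P-2: h = 18.25 m (water level in the piezometer is the total head).
Pressure head at P-6: ψ = P/(ρg) = 375×1000 / (1000 × 9.81) = 38.23 m.
Total head at P-6: h = z + ψ = -16.91 + 38.23 = 21.32 m.
Head difference: h(P-2) − h(P-6) = 18.25 − 21.32 = -3.07 m.
Hydraulic gradient: i = |Δh| / L = 3.07 / 2046 = 0.00150.
Flow is from higher to lower head: from P-6 toward P-2, i.e. toward the east.

i ≈ 0.00150; groundwater flows toward the east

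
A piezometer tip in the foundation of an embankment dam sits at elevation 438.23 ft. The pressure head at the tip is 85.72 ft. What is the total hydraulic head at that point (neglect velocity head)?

h ≈ 523.95 ft

h = z + ψ = 438.23 + 85.72 = 523.95 ft.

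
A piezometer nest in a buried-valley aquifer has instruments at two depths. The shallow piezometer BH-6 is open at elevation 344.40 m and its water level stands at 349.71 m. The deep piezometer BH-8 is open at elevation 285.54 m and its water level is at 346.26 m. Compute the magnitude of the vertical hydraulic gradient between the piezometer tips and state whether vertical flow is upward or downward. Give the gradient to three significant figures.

Total head at BH-6: h = 349.71 m (water level in the standpipe).
Total head at BH-8: h = 346.26 m.
Δh = h(BH-6) − h(BH-8) = 349.71 − 346.26 = 3.45 m.
Vertical separation Δz = 344.40 − 285.54 = 58.86 m.
|i_v| = |Δh| / Δz = 3.45 / 58.86 = 0.0586.
Head is higher in the shallow piezometer, so vertical flow is downward (recharge condition).

|i_v| ≈ 0.0586; vertical flow is downward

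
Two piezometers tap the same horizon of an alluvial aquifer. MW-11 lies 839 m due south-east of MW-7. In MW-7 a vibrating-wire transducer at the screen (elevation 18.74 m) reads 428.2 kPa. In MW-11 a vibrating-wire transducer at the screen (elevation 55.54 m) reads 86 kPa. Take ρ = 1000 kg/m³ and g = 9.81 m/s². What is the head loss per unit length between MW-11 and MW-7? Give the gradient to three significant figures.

i ≈ 0.00229 m/m

Pressure head at MW-7: ψ = P/(ρg) = 428.2×1000 / (1000 × 9.81) = 43.65 m.
Total head at MW-7: h = z + ψ = 18.74 + 43.65 = 62.39 m.
Pressure head at MW-11: ψ = P/(ρg) = 86×1000 / (1000 × 9.81) = 8.77 m.
Total head at MW-11: h = z + ψ = 55.54 + 8.77 = 64.31 m.
Head difference: h(MW-7) − h(MW-11) = 62.39 − 64.31 = -1.92 m.
Hydraulic gradient: i = |Δh| / L = 1.92 / 839 = 0.00229.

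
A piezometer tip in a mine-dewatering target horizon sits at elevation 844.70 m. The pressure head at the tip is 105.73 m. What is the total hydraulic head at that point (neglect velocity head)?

h ≈ 950.43 m

h = z + ψ = 844.70 + 105.73 = 950.43 m.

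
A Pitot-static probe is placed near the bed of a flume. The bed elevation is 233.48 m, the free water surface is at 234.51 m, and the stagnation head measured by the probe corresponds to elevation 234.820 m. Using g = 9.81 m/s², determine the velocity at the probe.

v ≈ 2.47 m/s

Near the bed, under hydrostatic conditions, the piezometric head (z + ψ) equals the free-surface elevation, 234.51 m.
Velocity head = total − piezometric = 234.820 − 234.51 = 0.310 m.
v = √(2g·h_v) = √(2 × 9.81 × 0.310) = 2.47 m/s.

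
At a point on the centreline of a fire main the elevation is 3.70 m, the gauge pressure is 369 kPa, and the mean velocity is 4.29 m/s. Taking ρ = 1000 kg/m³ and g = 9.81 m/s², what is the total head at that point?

Pressure head ψ = P/(ρg) = 369×1000 / (1000 × 9.81) = 37.61 m.
Velocity head = v²/(2g) = 4.29² / (2 × 9.81) = 0.938 m.
h = z + ψ + v²/(2g) = 3.70 + 37.61 + 0.938 = 42.25 m.

h ≈ 42.25 m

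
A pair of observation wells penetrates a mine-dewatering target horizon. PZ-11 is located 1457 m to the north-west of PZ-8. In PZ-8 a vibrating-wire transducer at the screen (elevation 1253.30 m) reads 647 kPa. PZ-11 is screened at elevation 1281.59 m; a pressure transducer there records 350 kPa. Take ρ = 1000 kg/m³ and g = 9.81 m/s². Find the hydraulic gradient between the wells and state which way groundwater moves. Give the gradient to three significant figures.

Pressure head at PZ-8: ψ = P/(ρg) = 647×1000 / (1000 × 9.81) = 65.95 m.
Total head at PZ-8: h = z + ψ = 1253.30 + 65.95 = 1319.25 m.
Pressure head at PZ-11: ψ = P/(ρg) = 350×1000 / (1000 × 9.81) = 35.68 m.
Total head at PZ-11: h = z + ψ = 1281.59 + 35.68 = 1317.27 m.
Head difference: h(PZ-8) − h(PZ-11) = 1319.25 − 1317.27 = 1.98 m.
Hydraulic gradient: i = |Δh| / L = 1.98 / 1457 = 0.00136.
Flow is from higher to lower head: from PZ-8 toward PZ-11, i.e. toward the north-west.

i ≈ 0.00136; groundwater flows toward the north-west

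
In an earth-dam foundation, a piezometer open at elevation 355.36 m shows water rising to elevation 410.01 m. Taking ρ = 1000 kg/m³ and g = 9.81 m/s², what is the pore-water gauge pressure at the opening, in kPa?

Pressure head ψ = h − z = 410.01 − 355.36 = 54.65 m.
P = ρgψ = 1000 × 9.81 × 54.65 = 536116 Pa ≈ 536 kPa.

P ≈ 536 kPa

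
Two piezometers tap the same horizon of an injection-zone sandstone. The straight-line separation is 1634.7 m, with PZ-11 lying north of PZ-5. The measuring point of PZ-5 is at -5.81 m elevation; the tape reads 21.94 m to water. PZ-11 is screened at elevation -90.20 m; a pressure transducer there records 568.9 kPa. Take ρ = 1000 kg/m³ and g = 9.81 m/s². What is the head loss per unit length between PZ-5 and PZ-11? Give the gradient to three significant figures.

Total head at PZ-5: h = -5.81 − 21.94 = -27.75 m.
Pressure head at PZ-11: ψ = P/(ρg) = 568.9×1000 / (1000 × 9.81) = 57.99 m.
Total head at PZ-11: h = z + ψ = -90.20 + 57.99 = -32.21 m.
Head difference: h(PZ-5) − h(PZ-11) = -27.75 − (-32.21) = 4.46 m.
Hydraulic gradient: i = |Δh| / L = 4.46 / 1634.7 = 0.00273.

i ≈ 0.00273 m/m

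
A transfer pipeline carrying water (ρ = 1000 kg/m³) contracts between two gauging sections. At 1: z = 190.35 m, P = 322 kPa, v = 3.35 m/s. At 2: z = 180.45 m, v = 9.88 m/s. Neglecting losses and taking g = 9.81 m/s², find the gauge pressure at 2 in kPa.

P₂ ≈ 376 kPa

Pressure head at 1: ψ₁ = P₁/(ρg) = 322×1000 / (1000 × 9.81) = 32.82 m.
Velocity heads: v₁²/2g = 3.35²/19.62 = 0.572 m; v₂²/2g = 9.88²/19.62 = 4.975 m.
Total head H = z₁ + ψ₁ + v₁²/2g = 190.35 + 32.82 + 0.572 = 223.74 m.
ψ₂ = H − z₂ − v₂²/2g = 223.74 − 180.45 − 4.975 = 38.32 m.
P₂ = ρgψ₂ = 1000 × 9.81 × 38.32 ≈ 376 kPa.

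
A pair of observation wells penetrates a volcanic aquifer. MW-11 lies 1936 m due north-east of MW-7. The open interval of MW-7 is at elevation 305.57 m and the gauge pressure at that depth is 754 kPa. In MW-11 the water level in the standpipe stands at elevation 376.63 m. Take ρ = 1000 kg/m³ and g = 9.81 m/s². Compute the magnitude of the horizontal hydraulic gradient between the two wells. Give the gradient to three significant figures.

Pressure head at MW-7: ψ = P/(ρg) = 754×1000 / (1000 × 9.81) = 76.86 m.
Total head at MW-7: h = z + ψ = 305.57 + 76.86 = 382.43 m.
Total head at MW-11: h = 376.63 m (water level in the piezometer is the total head).
Head difference: h(MW-7) − h(MW-11) = 382.43 − 376.63 = 5.80 m.
Hydraulic gradient: i = |Δh| / L = 5.80 / 1936 = 0.00300.

i ≈ 0.00300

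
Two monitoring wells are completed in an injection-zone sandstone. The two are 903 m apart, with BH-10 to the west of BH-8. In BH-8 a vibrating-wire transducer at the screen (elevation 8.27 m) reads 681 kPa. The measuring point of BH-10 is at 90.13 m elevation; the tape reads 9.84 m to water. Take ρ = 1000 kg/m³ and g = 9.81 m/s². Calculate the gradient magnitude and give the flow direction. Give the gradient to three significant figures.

Pressure head at BH-8: ψ = P/(ρg) = 681×1000 / (1000 × 9.81) = 69.42 m.
Total head at BH-8: h = z + ψ = 8.27 + 69.42 = 77.69 m.
Total head at BH-10: h = 90.13 − 9.84 = 80.29 m.
Head difference: h(BH-8) − h(BH-10) = 77.69 − 80.29 = -2.60 m.
Hydraulic gradient: i = |Δh| / L = 2.60 / 903 = 0.00288.
Flow is from higher to lower head: from BH-10 toward BH-8, i.e. toward the east.

i ≈ 0.00288; groundwater flows toward the east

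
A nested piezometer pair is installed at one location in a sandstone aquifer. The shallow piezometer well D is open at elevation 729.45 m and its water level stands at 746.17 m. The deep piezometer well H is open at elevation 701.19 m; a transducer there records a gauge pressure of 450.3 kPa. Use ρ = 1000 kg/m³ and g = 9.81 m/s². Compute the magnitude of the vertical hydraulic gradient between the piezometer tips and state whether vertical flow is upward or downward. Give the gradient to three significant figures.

Total head at well D: h = 746.17 m (water level in the standpipe).
Pressure head at well H: ψ = P/(ρg) = 450.3×1000 / (1000 × 9.81) = 45.90 m.
Total head at well H: h = z + ψ = 701.19 + 45.90 = 747.09 m.
Δh = h(well D) − h(well H) = 746.17 − 747.09 = -0.92 m.
Vertical separation Δz = 729.45 − 701.19 = 28.26 m.
|i_v| = |Δh| / Δz = 0.92 / 28.26 = 0.0326.
Head is higher in the deep piezometer, so vertical flow is upward (discharge condition).

|i_v| ≈ 0.0326; vertical flow is upward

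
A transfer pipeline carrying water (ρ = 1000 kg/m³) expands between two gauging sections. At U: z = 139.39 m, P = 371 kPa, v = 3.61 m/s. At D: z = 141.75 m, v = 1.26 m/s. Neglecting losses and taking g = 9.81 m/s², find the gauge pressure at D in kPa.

P₂ ≈ 354 kPa

Pressure head at U: ψ₁ = P₁/(ρg) = 371×1000 / (1000 × 9.81) = 37.82 m.
Velocity heads: v₁²/2g = 3.61²/19.62 = 0.664 m; v₂²/2g = 1.26²/19.62 = 0.081 m.
Total head H = z₁ + ψ₁ + v₁²/2g = 139.39 + 37.82 + 0.664 = 177.87 m.
ψ₂ = H − z₂ − v₂²/2g = 177.87 − 141.75 − 0.081 = 36.04 m.
P₂ = ρgψ₂ = 1000 × 9.81 × 36.04 ≈ 354 kPa.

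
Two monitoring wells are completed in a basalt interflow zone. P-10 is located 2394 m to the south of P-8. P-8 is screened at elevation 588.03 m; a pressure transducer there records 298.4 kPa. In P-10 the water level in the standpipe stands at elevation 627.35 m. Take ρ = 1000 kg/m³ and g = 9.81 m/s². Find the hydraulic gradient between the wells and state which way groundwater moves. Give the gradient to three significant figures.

i ≈ 0.00372; groundwater flows toward the north

Pressure head at P-8: ψ = P/(ρg) = 298.4×1000 / (1000 × 9.81) = 30.42 m.
Total head at P-8: h = z + ψ = 588.03 + 30.42 = 618.45 m.
Total head at P-10: h = 627.35 m (water level in the piezometer is the total head).
Head difference: h(P-8) − h(P-10) = 618.45 − 627.35 = -8.90 m.
Hydraulic gradient: i = |Δh| / L = 8.90 / 2394 = 0.00372.
Flow is from higher to lower head: from P-10 toward P-8, i.e. toward the north.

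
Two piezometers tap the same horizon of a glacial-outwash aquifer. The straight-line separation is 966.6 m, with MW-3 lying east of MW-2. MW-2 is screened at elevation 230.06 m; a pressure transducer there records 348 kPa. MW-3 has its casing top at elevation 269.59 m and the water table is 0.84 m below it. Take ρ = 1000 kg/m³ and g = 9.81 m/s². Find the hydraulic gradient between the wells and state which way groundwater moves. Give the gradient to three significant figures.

i ≈ 0.00333; groundwater flows toward the west

Pressure head at MW-2: ψ = P/(ρg) = 348×1000 / (1000 × 9.81) = 35.47 m.
Total head at MW-2: h = z + ψ = 230.06 + 35.47 = 265.53 m.
Total head at MW-3: h = 269.59 − 0.84 = 268.75 m.
Head difference: h(MW-2) − h(MW-3) = 265.53 − 268.75 = -3.22 m.
Hydraulic gradient: i = |Δh| / L = 3.22 / 966.6 = 0.00333.
Flow is from higher to lower head: from MW-3 toward MW-2, i.e. toward the west.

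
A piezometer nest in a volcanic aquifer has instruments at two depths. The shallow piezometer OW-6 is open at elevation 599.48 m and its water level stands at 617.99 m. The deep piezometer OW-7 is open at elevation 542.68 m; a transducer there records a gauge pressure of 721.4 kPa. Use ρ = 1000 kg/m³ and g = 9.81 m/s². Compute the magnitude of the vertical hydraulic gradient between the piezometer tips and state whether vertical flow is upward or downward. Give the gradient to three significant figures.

Total head at OW-6: h = 617.99 m (water level in the standpipe).
Pressure head at OW-7: ψ = P/(ρg) = 721.4×1000 / (1000 × 9.81) = 73.54 m.
Total head at OW-7: h = z + ψ = 542.68 + 73.54 = 616.22 m.
Δh = h(OW-6) − h(OW-7) = 617.99 − 616.22 = 1.77 m.
Vertical separation Δz = 599.48 − 542.68 = 56.80 m.
|i_v| = |Δh| / Δz = 1.77 / 56.80 = 0.0312.
Head is higher in the shallow piezometer, so vertical flow is downward (recharge condition).

|i_v| ≈ 0.0312; vertical flow is downward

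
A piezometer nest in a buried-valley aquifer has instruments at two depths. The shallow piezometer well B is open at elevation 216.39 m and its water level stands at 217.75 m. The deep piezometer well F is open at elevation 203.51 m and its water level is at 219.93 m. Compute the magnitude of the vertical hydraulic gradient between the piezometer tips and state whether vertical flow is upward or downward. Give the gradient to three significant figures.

|i_v| ≈ 0.169; vertical flow is upward

Total head at well B: h = 217.75 m (water level in the standpipe).
Total head at well F: h = 219.93 m.
Δh = h(well B) − h(well F) = 217.75 − 219.93 = -2.18 m.
Vertical separation Δz = 216.39 − 203.51 = 12.88 m.
|i_v| = |Δh| / Δz = 2.18 / 12.88 = 0.169.
Head is higher in the deep piezometer, so vertical flow is upward (discharge condition).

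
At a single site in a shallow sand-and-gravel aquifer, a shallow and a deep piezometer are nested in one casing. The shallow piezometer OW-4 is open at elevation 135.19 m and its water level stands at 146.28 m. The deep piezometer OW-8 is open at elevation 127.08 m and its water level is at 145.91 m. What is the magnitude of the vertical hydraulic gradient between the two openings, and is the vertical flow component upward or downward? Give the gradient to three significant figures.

|i_v| ≈ 0.0456; vertical flow is downward

Total head at OW-4: h = 146.28 m (water level in the standpipe).
Total head at OW-8: h = 145.91 m.
Δh = h(OW-4) − h(OW-8) = 146.28 − 145.91 = 0.37 m.
Vertical separation Δz = 135.19 − 127.08 = 8.11 m.
|i_v| = |Δh| / Δz = 0.37 / 8.11 = 0.0456.
Head is higher in the shallow piezometer, so vertical flow is downward (recharge condition).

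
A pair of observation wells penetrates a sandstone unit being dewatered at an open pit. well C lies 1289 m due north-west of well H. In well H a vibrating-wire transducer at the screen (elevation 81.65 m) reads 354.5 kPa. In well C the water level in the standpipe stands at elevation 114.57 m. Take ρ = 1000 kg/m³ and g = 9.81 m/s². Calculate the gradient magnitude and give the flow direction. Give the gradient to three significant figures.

i ≈ 0.00250; groundwater flows toward the north-west

Pressure head at well H: ψ = P/(ρg) = 354.5×1000 / (1000 × 9.81) = 36.14 m.
Total head at well H: h = z + ψ = 81.65 + 36.14 = 117.79 m.
Total head at well C: h = 114.57 m (water level in the piezometer is the total head).
Head difference: h(well H) − h(well C) = 117.79 − 114.57 = 3.22 m.
Hydraulic gradient: i = |Δh| / L = 3.22 / 1289 = 0.00250.
Flow is from higher to lower head: from well H toward well C, i.e. toward the north-west.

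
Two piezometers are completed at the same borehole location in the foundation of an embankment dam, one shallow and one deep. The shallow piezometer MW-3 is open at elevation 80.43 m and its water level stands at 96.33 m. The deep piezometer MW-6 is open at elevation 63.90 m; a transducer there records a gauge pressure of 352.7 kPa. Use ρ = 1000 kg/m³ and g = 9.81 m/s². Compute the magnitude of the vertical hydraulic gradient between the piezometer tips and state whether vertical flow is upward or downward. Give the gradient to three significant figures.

Total head at MW-3: h = 96.33 m (water level in the standpipe).
Pressure head at MW-6: ψ = P/(ρg) = 352.7×1000 / (1000 × 9.81) = 35.95 m.
Total head at MW-6: h = z + ψ = 63.90 + 35.95 = 99.85 m.
Δh = h(MW-3) − h(MW-6) = 96.33 − 99.85 = -3.52 m.
Vertical separation Δz = 80.43 − 63.90 = 16.53 m.
|i_v| = |Δh| / Δz = 3.52 / 16.53 = 0.213.
Head is higher in the deep piezometer, so vertical flow is upward (discharge condition).

|i_v| ≈ 0.213; vertical flow is upward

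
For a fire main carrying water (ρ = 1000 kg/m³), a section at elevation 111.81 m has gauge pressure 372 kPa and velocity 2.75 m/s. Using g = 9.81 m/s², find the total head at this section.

h ≈ 150.12 m

Pressure head ψ = P/(ρg) = 372×1000 / (1000 × 9.81) = 37.92 m.
Velocity head = v²/(2g) = 2.75² / (2 × 9.81) = 0.385 m.
h = z + ψ + v²/(2g) = 111.81 + 37.92 + 0.385 = 150.12 m.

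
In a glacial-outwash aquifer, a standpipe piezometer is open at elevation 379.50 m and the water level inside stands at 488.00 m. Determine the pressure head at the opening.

Total head h = 488.00 m (the water-surface elevation in the piezometer).
Pressure head ψ = h − z = 488.00 − 379.50 = 108.50 m.

ψ ≈ 108.50 m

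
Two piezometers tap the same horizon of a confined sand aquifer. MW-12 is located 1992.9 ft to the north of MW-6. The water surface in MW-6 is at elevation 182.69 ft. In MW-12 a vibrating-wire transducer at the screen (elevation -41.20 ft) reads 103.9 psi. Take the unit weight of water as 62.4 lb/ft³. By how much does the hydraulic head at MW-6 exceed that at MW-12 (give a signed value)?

Δh ≈ -15.88 ft

Total head at MW-6: h = 182.69 ft (water level in the piezometer is the total head).
Pressure head at MW-12: ψ = 144·P/γ = 144 × 103.9 / 62.4 = 239.77 ft.
Total head at MW-12: h = z + ψ = -41.20 + 239.77 = 198.57 ft.
Head difference: h(MW-6) − h(MW-12) = 182.69 − 198.57 = -15.88 ft.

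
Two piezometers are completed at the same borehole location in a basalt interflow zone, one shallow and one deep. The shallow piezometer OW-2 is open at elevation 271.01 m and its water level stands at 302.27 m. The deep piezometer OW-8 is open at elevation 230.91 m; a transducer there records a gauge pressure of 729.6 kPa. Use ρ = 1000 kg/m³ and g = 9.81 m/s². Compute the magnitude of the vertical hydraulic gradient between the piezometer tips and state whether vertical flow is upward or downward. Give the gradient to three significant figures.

Total head at OW-2: h = 302.27 m (water level in the standpipe).
Pressure head at OW-8: ψ = P/(ρg) = 729.6×1000 / (1000 × 9.81) = 74.37 m.
Total head at OW-8: h = z + ψ = 230.91 + 74.37 = 305.28 m.
Δh = h(OW-2) − h(OW-8) = 302.27 − 305.28 = -3.01 m.
Vertical separation Δz = 271.01 − 230.91 = 40.10 m.
|i_v| = |Δh| / Δz = 3.01 / 40.10 = 0.0751.
Head is higher in the deep piezometer, so vertical flow is upward (discharge condition).

|i_v| ≈ 0.0751; vertical flow is upward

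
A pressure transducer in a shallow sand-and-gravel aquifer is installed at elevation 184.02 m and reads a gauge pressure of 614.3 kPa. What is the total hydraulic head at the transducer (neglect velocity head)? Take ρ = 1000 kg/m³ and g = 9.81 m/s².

ψ = P/(ρg) = 614.3×1000 / (1000 × 9.81) = 62.62 m.
h = z + ψ = 184.02 + 62.62 = 246.64 m.

h ≈ 246.64 m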